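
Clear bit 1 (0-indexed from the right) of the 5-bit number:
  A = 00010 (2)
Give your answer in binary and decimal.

Mask = ~(1 << 1) = 11101
Bit 1 of A is 1, so AND-ing with the mask clears it to 0.
  00010
& 11101
-------
  00000

Answer: 00000 (0)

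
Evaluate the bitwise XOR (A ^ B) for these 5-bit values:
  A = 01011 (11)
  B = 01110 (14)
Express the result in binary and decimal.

Apply ^ to each column (1 where bits differ):
  01011
^ 01110
-------
  00101

Answer: 00101 (5)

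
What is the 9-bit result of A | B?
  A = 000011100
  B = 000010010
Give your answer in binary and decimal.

Apply | to each column (1 where either bit is 1):
  000011100
| 000010010
-----------
  000011110

Answer: 000011110 (30)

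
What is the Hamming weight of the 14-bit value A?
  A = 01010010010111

01010010010111
1-bits at positions (from bit 0 = LSB): 0, 1, 2, 4, 7, 10, 12
Count = 7

Answer: 7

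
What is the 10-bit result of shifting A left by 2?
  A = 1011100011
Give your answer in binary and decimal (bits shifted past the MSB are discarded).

Shift left by 2: drop the top 2 bit(s), append 2 zero(s) on the right.
  1011100011  ->  discard [10], keep [11100011], append 00
= 1110001100

Answer: 1110001100 (908)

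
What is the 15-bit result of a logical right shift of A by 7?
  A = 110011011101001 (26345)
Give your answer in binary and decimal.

Logical shift right by 7: drop the bottom 7 bit(s), prepend 7 zero(s) on the left.
  110011011101001  ->  keep [11001101], discard [1101001], prepend 0000000
= 000000011001101

Answer: 000000011001101 (205)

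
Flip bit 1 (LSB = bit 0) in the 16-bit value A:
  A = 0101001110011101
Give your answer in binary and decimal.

Mask = 1 << 1 = 0000000000000010
Bit 1 of A is 0; XOR with the mask flips it to 1.
  0101001110011101
^ 0000000000000010
------------------
  0101001110011111

Answer: 0101001110011111 (21407)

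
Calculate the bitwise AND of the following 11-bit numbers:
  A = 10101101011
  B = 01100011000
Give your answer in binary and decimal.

Apply & to each column (1 only where both bits are 1):
  10101101011
& 01100011000
-------------
  00100001000

Answer: 00100001000 (264)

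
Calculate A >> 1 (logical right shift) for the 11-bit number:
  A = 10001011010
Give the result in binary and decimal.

Logical shift right by 1: drop the bottom 1 bit(s), prepend 1 zero(s) on the left.
  10001011010  ->  keep [1000101101], discard [0], prepend 0
= 01000101101

Answer: 01000101101 (557)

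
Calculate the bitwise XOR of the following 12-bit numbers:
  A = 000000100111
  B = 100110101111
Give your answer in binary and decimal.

Apply ^ to each column (1 where bits differ):
  000000100111
^ 100110101111
--------------
  100110001000

Answer: 100110001000 (2440)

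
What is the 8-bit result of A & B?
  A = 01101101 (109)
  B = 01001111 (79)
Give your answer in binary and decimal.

Apply & to each column (1 only where both bits are 1):
  01101101
& 01001111
----------
  01001101

Answer: 01001101 (77)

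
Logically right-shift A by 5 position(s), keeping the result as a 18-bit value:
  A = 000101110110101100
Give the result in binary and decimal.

Logical shift right by 5: drop the bottom 5 bit(s), prepend 5 zero(s) on the left.
  000101110110101100  ->  keep [0001011101101], discard [01100], prepend 00000
= 000000001011101101

Answer: 000000001011101101 (749)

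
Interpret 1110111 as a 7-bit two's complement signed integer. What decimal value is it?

MSB is 1, so the value is negative. Find the magnitude:
1. Invert bits:  0001000
2. Add 1:        0001001  = 9
3. Apply sign:   -9

Answer: -9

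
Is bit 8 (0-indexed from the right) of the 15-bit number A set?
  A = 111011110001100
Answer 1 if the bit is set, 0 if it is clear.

Bit 8 is the 9th from the right.
  111011110001100
        ^
That bit is 1.

Answer: 1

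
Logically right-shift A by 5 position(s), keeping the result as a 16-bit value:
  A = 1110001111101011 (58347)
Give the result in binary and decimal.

Logical shift right by 5: drop the bottom 5 bit(s), prepend 5 zero(s) on the left.
  1110001111101011  ->  keep [11100011111], discard [01011], prepend 00000
= 0000011100011111

Answer: 0000011100011111 (1823)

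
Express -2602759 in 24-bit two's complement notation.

1. Binary of +2602759:  001001111011011100000111
2. Invert bits:     110110000100100011111000
3. Add 1:           110110000100100011111001

Answer: 110110000100100011111001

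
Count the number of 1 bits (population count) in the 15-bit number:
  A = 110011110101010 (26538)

110011110101010
1-bits at positions (from bit 0 = LSB): 1, 3, 5, 7, 8, 9, 10, 13, 14
Count = 9

Answer: 9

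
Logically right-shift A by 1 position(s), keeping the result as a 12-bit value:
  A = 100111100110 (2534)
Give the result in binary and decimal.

Logical shift right by 1: drop the bottom 1 bit(s), prepend 1 zero(s) on the left.
  100111100110  ->  keep [10011110011], discard [0], prepend 0
= 010011110011

Answer: 010011110011 (1267)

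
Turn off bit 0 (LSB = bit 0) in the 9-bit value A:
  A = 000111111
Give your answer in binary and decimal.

Mask = ~(1 << 0) = 111111110
Bit 0 of A is 1, so AND-ing with the mask clears it to 0.
  000111111
& 111111110
-----------
  000111110

Answer: 000111110 (62)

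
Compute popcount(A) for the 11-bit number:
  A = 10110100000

10110100000
1-bits at positions (from bit 0 = LSB): 5, 7, 8, 10
Count = 4

Answer: 4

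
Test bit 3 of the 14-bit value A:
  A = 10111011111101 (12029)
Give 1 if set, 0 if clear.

Bit 3 is the 4th from the right.
  10111011111101
            ^
That bit is 1.

Answer: 1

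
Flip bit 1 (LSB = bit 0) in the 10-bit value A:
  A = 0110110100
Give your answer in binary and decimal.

Mask = 1 << 1 = 0000000010
Bit 1 of A is 0; XOR with the mask flips it to 1.
  0110110100
^ 0000000010
------------
  0110110110

Answer: 0110110110 (438)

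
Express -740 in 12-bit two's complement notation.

1. Binary of +740:  001011100100
2. Invert bits:     110100011011
3. Add 1:           110100011100

Answer: 110100011100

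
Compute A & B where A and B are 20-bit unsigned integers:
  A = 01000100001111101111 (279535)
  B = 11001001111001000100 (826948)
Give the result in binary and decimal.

Apply & to each column (1 only where both bits are 1):
  01000100001111101111
& 11001001111001000100
----------------------
  01000000001001000100

Answer: 01000000001001000100 (262724)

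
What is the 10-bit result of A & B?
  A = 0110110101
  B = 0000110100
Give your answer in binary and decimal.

Apply & to each column (1 only where both bits are 1):
  0110110101
& 0000110100
------------
  0000110100

Answer: 0000110100 (52)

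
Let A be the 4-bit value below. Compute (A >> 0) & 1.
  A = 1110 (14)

Bit 0 is the 1st from the right.
  1110
     ^
That bit is 0.

Answer: 0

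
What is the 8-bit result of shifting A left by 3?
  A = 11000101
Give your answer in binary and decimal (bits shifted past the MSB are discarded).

Shift left by 3: drop the top 3 bit(s), append 3 zero(s) on the right.
  11000101  ->  discard [110], keep [00101], append 000
= 00101000

Answer: 00101000 (40)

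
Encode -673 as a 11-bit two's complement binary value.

1. Binary of +673:  01010100001
2. Invert bits:     10101011110
3. Add 1:           10101011111

Answer: 10101011111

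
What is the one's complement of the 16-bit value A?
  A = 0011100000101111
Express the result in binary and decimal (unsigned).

Flip each bit (0->1, 1->0):
  0011100000101111
  1100011111010000

Answer: 1100011111010000 (51152)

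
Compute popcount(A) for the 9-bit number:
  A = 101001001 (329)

101001001
1-bits at positions (from bit 0 = LSB): 0, 3, 6, 8
Count = 4

Answer: 4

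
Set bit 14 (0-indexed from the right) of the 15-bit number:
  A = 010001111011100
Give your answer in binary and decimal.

Mask = 1 << 14 = 100000000000000
Bit 14 of A is 0, so OR-ing with the mask flips it to 1.
  010001111011100
| 100000000000000
-----------------
  110001111011100

Answer: 110001111011100 (25564)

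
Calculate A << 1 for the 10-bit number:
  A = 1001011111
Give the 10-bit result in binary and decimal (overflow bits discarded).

Shift left by 1: drop the top 1 bit(s), append 1 zero(s) on the right.
  1001011111  ->  discard [1], keep [001011111], append 0
= 0010111110

Answer: 0010111110 (190)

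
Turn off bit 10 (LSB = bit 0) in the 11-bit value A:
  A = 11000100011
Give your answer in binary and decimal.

Mask = ~(1 << 10) = 01111111111
Bit 10 of A is 1, so AND-ing with the mask clears it to 0.
  11000100011
& 01111111111
-------------
  01000100011

Answer: 01000100011 (547)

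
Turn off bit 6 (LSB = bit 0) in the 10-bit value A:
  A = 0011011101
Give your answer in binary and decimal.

Mask = ~(1 << 6) = 1110111111
Bit 6 of A is 1, so AND-ing with the mask clears it to 0.
  0011011101
& 1110111111
------------
  0010011101

Answer: 0010011101 (157)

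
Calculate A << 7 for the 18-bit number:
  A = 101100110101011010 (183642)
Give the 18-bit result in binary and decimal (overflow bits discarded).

Shift left by 7: drop the top 7 bit(s), append 7 zero(s) on the right.
  101100110101011010  ->  discard [1011001], keep [10101011010], append 0000000
= 101010110100000000

Answer: 101010110100000000 (175360)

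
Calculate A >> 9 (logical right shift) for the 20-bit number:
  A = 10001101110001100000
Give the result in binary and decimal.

Logical shift right by 9: drop the bottom 9 bit(s), prepend 9 zero(s) on the left.
  10001101110001100000  ->  keep [10001101110], discard [001100000], prepend 000000000
= 00000000010001101110

Answer: 00000000010001101110 (1134)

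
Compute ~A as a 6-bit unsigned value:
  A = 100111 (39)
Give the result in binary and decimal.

Flip each bit (0->1, 1->0):
  100111
  011000

Answer: 011000 (24)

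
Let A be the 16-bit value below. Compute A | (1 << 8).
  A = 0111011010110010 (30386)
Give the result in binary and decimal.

Mask = 1 << 8 = 0000000100000000
Bit 8 of A is 0, so OR-ing with the mask flips it to 1.
  0111011010110010
| 0000000100000000
------------------
  0111011110110010

Answer: 0111011110110010 (30642)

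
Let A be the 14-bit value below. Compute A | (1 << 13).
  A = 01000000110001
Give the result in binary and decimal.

Mask = 1 << 13 = 10000000000000
Bit 13 of A is 0, so OR-ing with the mask flips it to 1.
  01000000110001
| 10000000000000
----------------
  11000000110001

Answer: 11000000110001 (12337)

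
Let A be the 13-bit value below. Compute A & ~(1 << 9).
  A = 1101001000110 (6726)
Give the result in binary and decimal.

Mask = ~(1 << 9) = 1110111111111
Bit 9 of A is 1, so AND-ing with the mask clears it to 0.
  1101001000110
& 1110111111111
---------------
  1100001000110

Answer: 1100001000110 (6214)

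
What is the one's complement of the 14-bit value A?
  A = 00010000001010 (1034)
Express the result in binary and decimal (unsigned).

Flip each bit (0->1, 1->0):
  00010000001010
  11101111110101

Answer: 11101111110101 (15349)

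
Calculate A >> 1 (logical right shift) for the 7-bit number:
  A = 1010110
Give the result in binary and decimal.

Logical shift right by 1: drop the bottom 1 bit(s), prepend 1 zero(s) on the left.
  1010110  ->  keep [101011], discard [0], prepend 0
= 0101011

Answer: 0101011 (43)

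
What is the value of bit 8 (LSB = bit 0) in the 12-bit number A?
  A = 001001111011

Bit 8 is the 9th from the right.
  001001111011
     ^
That bit is 0.

Answer: 0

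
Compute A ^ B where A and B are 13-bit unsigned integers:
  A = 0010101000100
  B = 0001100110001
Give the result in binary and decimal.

Apply ^ to each column (1 where bits differ):
  0010101000100
^ 0001100110001
---------------
  0011001110101

Answer: 0011001110101 (1653)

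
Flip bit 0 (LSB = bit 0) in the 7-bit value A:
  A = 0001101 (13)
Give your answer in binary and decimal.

Mask = 1 << 0 = 0000001
Bit 0 of A is 1; XOR with the mask flips it to 0.
  0001101
^ 0000001
---------
  0001100

Answer: 0001100 (12)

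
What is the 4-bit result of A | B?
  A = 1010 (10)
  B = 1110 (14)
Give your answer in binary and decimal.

Apply | to each column (1 where either bit is 1):
  1010
| 1110
------
  1110

Answer: 1110 (14)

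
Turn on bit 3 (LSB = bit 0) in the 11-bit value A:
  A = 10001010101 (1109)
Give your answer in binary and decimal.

Mask = 1 << 3 = 00000001000
Bit 3 of A is 0, so OR-ing with the mask flips it to 1.
  10001010101
| 00000001000
-------------
  10001011101

Answer: 10001011101 (1117)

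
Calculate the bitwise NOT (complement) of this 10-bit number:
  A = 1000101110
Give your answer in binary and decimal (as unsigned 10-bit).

Flip each bit (0->1, 1->0):
  1000101110
  0111010001

Answer: 0111010001 (465)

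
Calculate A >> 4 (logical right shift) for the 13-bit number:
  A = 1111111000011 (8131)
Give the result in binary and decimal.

Logical shift right by 4: drop the bottom 4 bit(s), prepend 4 zero(s) on the left.
  1111111000011  ->  keep [111111100], discard [0011], prepend 0000
= 0000111111100

Answer: 0000111111100 (508)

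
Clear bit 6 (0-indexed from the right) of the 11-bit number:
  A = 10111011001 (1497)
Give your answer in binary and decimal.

Mask = ~(1 << 6) = 11110111111
Bit 6 of A is 1, so AND-ing with the mask clears it to 0.
  10111011001
& 11110111111
-------------
  10110011001

Answer: 10110011001 (1433)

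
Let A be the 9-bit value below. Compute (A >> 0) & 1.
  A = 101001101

Bit 0 is the 1st from the right.
  101001101
          ^
That bit is 1.

Answer: 1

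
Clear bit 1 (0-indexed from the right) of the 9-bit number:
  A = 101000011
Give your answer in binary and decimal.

Mask = ~(1 << 1) = 111111101
Bit 1 of A is 1, so AND-ing with the mask clears it to 0.
  101000011
& 111111101
-----------
  101000001

Answer: 101000001 (321)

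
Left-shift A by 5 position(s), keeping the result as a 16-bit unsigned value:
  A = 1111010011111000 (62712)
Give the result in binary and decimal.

Shift left by 5: drop the top 5 bit(s), append 5 zero(s) on the right.
  1111010011111000  ->  discard [11110], keep [10011111000], append 00000
= 1001111100000000

Answer: 1001111100000000 (40704)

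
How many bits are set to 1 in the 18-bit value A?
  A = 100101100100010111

100101100100010111
1-bits at positions (from bit 0 = LSB): 0, 1, 2, 4, 8, 11, 12, 14, 17
Count = 9

Answer: 9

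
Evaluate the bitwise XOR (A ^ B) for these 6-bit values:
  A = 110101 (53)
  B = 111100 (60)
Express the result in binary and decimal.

Apply ^ to each column (1 where bits differ):
  110101
^ 111100
--------
  001001

Answer: 001001 (9)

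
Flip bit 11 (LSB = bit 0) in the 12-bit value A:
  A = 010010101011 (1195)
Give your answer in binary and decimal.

Mask = 1 << 11 = 100000000000
Bit 11 of A is 0; XOR with the mask flips it to 1.
  010010101011
^ 100000000000
--------------
  110010101011

Answer: 110010101011 (3243)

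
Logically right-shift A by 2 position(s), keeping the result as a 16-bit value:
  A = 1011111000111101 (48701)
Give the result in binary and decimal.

Logical shift right by 2: drop the bottom 2 bit(s), prepend 2 zero(s) on the left.
  1011111000111101  ->  keep [10111110001111], discard [01], prepend 00
= 0010111110001111

Answer: 0010111110001111 (12175)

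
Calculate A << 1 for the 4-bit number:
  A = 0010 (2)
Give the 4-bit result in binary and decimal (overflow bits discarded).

Shift left by 1: drop the top 1 bit(s), append 1 zero(s) on the right.
  0010  ->  discard [0], keep [010], append 0
= 0100

Answer: 0100 (4)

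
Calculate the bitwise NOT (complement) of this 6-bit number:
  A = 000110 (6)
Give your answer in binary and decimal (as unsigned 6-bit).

Flip each bit (0->1, 1->0):
  000110
  111001

Answer: 111001 (57)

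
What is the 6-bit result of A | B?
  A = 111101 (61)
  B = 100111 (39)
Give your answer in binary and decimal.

Apply | to each column (1 where either bit is 1):
  111101
| 100111
--------
  111111

Answer: 111111 (63)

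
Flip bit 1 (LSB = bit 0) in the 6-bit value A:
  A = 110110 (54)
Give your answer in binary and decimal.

Mask = 1 << 1 = 000010
Bit 1 of A is 1; XOR with the mask flips it to 0.
  110110
^ 000010
--------
  110100

Answer: 110100 (52)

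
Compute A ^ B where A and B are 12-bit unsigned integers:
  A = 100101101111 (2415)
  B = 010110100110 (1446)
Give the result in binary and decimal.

Apply ^ to each column (1 where bits differ):
  100101101111
^ 010110100110
--------------
  110011001001

Answer: 110011001001 (3273)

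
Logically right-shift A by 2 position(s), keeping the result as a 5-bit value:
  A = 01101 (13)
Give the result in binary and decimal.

Logical shift right by 2: drop the bottom 2 bit(s), prepend 2 zero(s) on the left.
  01101  ->  keep [011], discard [01], prepend 00
= 00011

Answer: 00011 (3)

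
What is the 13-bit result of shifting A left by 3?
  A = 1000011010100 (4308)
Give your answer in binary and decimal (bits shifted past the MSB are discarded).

Shift left by 3: drop the top 3 bit(s), append 3 zero(s) on the right.
  1000011010100  ->  discard [100], keep [0011010100], append 000
= 0011010100000

Answer: 0011010100000 (1696)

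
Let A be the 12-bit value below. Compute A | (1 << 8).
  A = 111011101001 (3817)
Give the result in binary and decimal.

Mask = 1 << 8 = 000100000000
Bit 8 of A is 0, so OR-ing with the mask flips it to 1.
  111011101001
| 000100000000
--------------
  111111101001

Answer: 111111101001 (4073)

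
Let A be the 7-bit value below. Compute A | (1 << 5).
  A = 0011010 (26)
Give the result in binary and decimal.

Mask = 1 << 5 = 0100000
Bit 5 of A is 0, so OR-ing with the mask flips it to 1.
  0011010
| 0100000
---------
  0111010

Answer: 0111010 (58)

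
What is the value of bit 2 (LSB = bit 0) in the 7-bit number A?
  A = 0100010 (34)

Bit 2 is the 3rd from the right.
  0100010
      ^
That bit is 0.

Answer: 0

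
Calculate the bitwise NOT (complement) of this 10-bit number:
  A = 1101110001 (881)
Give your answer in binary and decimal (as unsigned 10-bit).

Flip each bit (0->1, 1->0):
  1101110001
  0010001110

Answer: 0010001110 (142)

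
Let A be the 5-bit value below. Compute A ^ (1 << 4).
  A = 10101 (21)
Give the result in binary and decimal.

Mask = 1 << 4 = 10000
Bit 4 of A is 1; XOR with the mask flips it to 0.
  10101
^ 10000
-------
  00101

Answer: 00101 (5)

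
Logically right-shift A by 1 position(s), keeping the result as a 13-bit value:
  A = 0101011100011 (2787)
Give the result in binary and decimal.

Logical shift right by 1: drop the bottom 1 bit(s), prepend 1 zero(s) on the left.
  0101011100011  ->  keep [010101110001], discard [1], prepend 0
= 0010101110001

Answer: 0010101110001 (1393)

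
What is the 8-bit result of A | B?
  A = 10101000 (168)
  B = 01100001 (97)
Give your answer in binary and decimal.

Apply | to each column (1 where either bit is 1):
  10101000
| 01100001
----------
  11101001

Answer: 11101001 (233)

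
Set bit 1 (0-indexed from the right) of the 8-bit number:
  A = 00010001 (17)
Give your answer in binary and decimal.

Mask = 1 << 1 = 00000010
Bit 1 of A is 0, so OR-ing with the mask flips it to 1.
  00010001
| 00000010
----------
  00010011

Answer: 00010011 (19)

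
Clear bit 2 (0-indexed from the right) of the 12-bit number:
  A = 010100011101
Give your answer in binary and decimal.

Mask = ~(1 << 2) = 111111111011
Bit 2 of A is 1, so AND-ing with the mask clears it to 0.
  010100011101
& 111111111011
--------------
  010100011001

Answer: 010100011001 (1305)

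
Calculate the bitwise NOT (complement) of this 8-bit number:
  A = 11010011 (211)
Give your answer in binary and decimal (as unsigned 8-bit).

Flip each bit (0->1, 1->0):
  11010011
  00101100

Answer: 00101100 (44)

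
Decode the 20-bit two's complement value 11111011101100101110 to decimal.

MSB is 1, so the value is negative. Find the magnitude:
1. Invert bits:  00000100010011010001
2. Add 1:        00000100010011010010  = 17618
3. Apply sign:   -17618

Answer: -17618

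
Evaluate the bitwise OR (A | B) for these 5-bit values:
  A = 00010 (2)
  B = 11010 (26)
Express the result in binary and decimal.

Apply | to each column (1 where either bit is 1):
  00010
| 11010
-------
  11010

Answer: 11010 (26)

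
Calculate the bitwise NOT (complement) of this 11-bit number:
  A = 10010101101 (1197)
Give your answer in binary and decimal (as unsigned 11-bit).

Flip each bit (0->1, 1->0):
  10010101101
  01101010010

Answer: 01101010010 (850)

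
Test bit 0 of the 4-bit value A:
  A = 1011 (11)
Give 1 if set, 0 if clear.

Bit 0 is the 1st from the right.
  1011
     ^
That bit is 1.

Answer: 1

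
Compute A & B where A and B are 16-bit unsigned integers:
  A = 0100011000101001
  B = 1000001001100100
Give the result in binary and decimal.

Apply & to each column (1 only where both bits are 1):
  0100011000101001
& 1000001001100100
------------------
  0000001000100000

Answer: 0000001000100000 (544)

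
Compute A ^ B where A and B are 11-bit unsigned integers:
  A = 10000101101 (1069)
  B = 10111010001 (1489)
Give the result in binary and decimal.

Apply ^ to each column (1 where bits differ):
  10000101101
^ 10111010001
-------------
  00111111100

Answer: 00111111100 (508)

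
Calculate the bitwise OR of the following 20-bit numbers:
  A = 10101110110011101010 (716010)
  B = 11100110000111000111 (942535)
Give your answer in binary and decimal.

Apply | to each column (1 where either bit is 1):
  10101110110011101010
| 11100110000111000111
----------------------
  11101110110111101111

Answer: 11101110110111101111 (978415)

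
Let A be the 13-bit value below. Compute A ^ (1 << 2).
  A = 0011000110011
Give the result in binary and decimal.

Mask = 1 << 2 = 0000000000100
Bit 2 of A is 0; XOR with the mask flips it to 1.
  0011000110011
^ 0000000000100
---------------
  0011000110111

Answer: 0011000110111 (1591)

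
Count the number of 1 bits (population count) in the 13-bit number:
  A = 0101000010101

0101000010101
1-bits at positions (from bit 0 = LSB): 0, 2, 4, 9, 11
Count = 5

Answer: 5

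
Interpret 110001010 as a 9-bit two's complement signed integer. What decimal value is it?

MSB is 1, so the value is negative. Find the magnitude:
1. Invert bits:  001110101
2. Add 1:        001110110  = 118
3. Apply sign:   -118

Answer: -118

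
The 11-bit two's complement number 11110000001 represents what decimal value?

MSB is 1, so the value is negative. Find the magnitude:
1. Invert bits:  00001111110
2. Add 1:        00001111111  = 127
3. Apply sign:   -127

Answer: -127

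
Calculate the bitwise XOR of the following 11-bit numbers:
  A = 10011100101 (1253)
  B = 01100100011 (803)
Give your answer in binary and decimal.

Apply ^ to each column (1 where bits differ):
  10011100101
^ 01100100011
-------------
  11111000110

Answer: 11111000110 (1990)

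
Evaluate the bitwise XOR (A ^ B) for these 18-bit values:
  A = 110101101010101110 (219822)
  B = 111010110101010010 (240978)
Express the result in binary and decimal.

Apply ^ to each column (1 where bits differ):
  110101101010101110
^ 111010110101010010
--------------------
  001111011111111100

Answer: 001111011111111100 (63484)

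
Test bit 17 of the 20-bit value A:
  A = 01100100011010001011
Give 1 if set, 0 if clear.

Bit 17 is the 18th from the right.
  01100100011010001011
    ^
That bit is 1.

Answer: 1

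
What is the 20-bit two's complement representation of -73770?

1. Binary of +73770:  00010010000000101010
2. Invert bits:     11101101111111010101
3. Add 1:           11101101111111010110

Answer: 11101101111111010110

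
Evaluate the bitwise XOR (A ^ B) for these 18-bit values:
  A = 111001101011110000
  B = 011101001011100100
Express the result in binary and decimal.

Apply ^ to each column (1 where bits differ):
  111001101011110000
^ 011101001011100100
--------------------
  100100100000010100

Answer: 100100100000010100 (149524)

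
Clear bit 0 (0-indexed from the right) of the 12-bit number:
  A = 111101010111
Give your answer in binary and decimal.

Mask = ~(1 << 0) = 111111111110
Bit 0 of A is 1, so AND-ing with the mask clears it to 0.
  111101010111
& 111111111110
--------------
  111101010110

Answer: 111101010110 (3926)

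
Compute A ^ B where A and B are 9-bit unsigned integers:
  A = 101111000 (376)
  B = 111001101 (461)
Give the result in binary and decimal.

Apply ^ to each column (1 where bits differ):
  101111000
^ 111001101
-----------
  010110101

Answer: 010110101 (181)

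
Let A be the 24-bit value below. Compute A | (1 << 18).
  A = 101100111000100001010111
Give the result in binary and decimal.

Mask = 1 << 18 = 000001000000000000000000
Bit 18 of A is 0, so OR-ing with the mask flips it to 1.
  101100111000100001010111
| 000001000000000000000000
--------------------------
  101101111000100001010111

Answer: 101101111000100001010111 (12027991)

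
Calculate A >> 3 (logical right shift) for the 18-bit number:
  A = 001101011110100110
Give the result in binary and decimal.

Logical shift right by 3: drop the bottom 3 bit(s), prepend 3 zero(s) on the left.
  001101011110100110  ->  keep [001101011110100], discard [110], prepend 000
= 000001101011110100

Answer: 000001101011110100 (6900)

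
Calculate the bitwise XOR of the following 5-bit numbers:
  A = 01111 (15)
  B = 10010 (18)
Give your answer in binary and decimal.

Apply ^ to each column (1 where bits differ):
  01111
^ 10010
-------
  11101

Answer: 11101 (29)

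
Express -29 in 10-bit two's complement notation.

1. Binary of +29:  0000011101
2. Invert bits:     1111100010
3. Add 1:           1111100011

Answer: 1111100011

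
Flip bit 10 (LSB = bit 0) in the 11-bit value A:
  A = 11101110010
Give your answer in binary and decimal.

Mask = 1 << 10 = 10000000000
Bit 10 of A is 1; XOR with the mask flips it to 0.
  11101110010
^ 10000000000
-------------
  01101110010

Answer: 01101110010 (882)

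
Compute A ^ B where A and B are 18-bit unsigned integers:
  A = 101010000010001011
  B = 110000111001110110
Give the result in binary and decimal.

Apply ^ to each column (1 where bits differ):
  101010000010001011
^ 110000111001110110
--------------------
  011010111011111101

Answer: 011010111011111101 (110333)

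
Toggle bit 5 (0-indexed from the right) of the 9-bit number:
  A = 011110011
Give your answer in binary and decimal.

Mask = 1 << 5 = 000100000
Bit 5 of A is 1; XOR with the mask flips it to 0.
  011110011
^ 000100000
-----------
  011010011

Answer: 011010011 (211)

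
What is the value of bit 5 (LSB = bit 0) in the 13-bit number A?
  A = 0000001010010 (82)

Bit 5 is the 6th from the right.
  0000001010010
         ^
That bit is 0.

Answer: 0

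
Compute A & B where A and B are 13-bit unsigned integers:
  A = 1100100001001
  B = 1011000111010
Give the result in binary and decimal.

Apply & to each column (1 only where both bits are 1):
  1100100001001
& 1011000111010
---------------
  1000000001000

Answer: 1000000001000 (4104)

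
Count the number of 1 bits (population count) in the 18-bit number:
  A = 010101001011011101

010101001011011101
1-bits at positions (from bit 0 = LSB): 0, 2, 3, 4, 6, 7, 9, 12, 14, 16
Count = 10

Answer: 10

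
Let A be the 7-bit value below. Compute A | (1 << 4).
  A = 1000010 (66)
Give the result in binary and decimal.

Mask = 1 << 4 = 0010000
Bit 4 of A is 0, so OR-ing with the mask flips it to 1.
  1000010
| 0010000
---------
  1010010

Answer: 1010010 (82)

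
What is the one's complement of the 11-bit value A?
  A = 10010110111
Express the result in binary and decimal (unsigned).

Flip each bit (0->1, 1->0):
  10010110111
  01101001000

Answer: 01101001000 (840)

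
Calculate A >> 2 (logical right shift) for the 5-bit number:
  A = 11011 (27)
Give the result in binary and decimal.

Logical shift right by 2: drop the bottom 2 bit(s), prepend 2 zero(s) on the left.
  11011  ->  keep [110], discard [11], prepend 00
= 00110

Answer: 00110 (6)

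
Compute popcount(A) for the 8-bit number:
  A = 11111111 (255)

11111111
1-bits at positions (from bit 0 = LSB): 0, 1, 2, 3, 4, 5, 6, 7
Count = 8

Answer: 8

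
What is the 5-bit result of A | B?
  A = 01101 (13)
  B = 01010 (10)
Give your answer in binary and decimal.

Apply | to each column (1 where either bit is 1):
  01101
| 01010
-------
  01111

Answer: 01111 (15)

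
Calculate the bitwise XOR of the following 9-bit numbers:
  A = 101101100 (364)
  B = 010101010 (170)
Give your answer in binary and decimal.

Apply ^ to each column (1 where bits differ):
  101101100
^ 010101010
-----------
  111000110

Answer: 111000110 (454)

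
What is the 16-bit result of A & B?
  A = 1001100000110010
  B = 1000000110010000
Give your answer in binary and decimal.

Apply & to each column (1 only where both bits are 1):
  1001100000110010
& 1000000110010000
------------------
  1000000000010000

Answer: 1000000000010000 (32784)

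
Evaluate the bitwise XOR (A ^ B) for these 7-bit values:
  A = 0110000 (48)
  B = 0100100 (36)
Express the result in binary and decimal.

Apply ^ to each column (1 where bits differ):
  0110000
^ 0100100
---------
  0010100

Answer: 0010100 (20)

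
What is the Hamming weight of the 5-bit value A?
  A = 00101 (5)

00101
1-bits at positions (from bit 0 = LSB): 0, 2
Count = 2

Answer: 2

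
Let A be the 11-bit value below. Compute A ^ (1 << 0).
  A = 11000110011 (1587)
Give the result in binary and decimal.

Mask = 1 << 0 = 00000000001
Bit 0 of A is 1; XOR with the mask flips it to 0.
  11000110011
^ 00000000001
-------------
  11000110010

Answer: 11000110010 (1586)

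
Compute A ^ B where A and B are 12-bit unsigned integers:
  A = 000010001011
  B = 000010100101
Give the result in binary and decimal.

Apply ^ to each column (1 where bits differ):
  000010001011
^ 000010100101
--------------
  000000101110

Answer: 000000101110 (46)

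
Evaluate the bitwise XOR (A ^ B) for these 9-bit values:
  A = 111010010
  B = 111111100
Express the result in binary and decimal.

Apply ^ to each column (1 where bits differ):
  111010010
^ 111111100
-----------
  000101110

Answer: 000101110 (46)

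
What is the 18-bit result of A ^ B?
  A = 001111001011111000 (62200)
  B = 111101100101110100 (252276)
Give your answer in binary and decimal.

Apply ^ to each column (1 where bits differ):
  001111001011111000
^ 111101100101110100
--------------------
  110010101110001100

Answer: 110010101110001100 (207756)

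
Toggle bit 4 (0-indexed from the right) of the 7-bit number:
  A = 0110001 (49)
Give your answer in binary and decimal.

Mask = 1 << 4 = 0010000
Bit 4 of A is 1; XOR with the mask flips it to 0.
  0110001
^ 0010000
---------
  0100001

Answer: 0100001 (33)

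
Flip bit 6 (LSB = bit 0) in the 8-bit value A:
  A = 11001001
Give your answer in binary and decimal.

Mask = 1 << 6 = 01000000
Bit 6 of A is 1; XOR with the mask flips it to 0.
  11001001
^ 01000000
----------
  10001001

Answer: 10001001 (137)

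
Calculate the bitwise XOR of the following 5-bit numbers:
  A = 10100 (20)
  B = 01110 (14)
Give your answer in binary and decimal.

Apply ^ to each column (1 where bits differ):
  10100
^ 01110
-------
  11010

Answer: 11010 (26)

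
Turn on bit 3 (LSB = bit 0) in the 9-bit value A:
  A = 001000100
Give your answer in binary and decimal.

Mask = 1 << 3 = 000001000
Bit 3 of A is 0, so OR-ing with the mask flips it to 1.
  001000100
| 000001000
-----------
  001001100

Answer: 001001100 (76)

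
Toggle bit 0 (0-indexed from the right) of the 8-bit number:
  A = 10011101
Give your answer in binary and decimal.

Mask = 1 << 0 = 00000001
Bit 0 of A is 1; XOR with the mask flips it to 0.
  10011101
^ 00000001
----------
  10011100

Answer: 10011100 (156)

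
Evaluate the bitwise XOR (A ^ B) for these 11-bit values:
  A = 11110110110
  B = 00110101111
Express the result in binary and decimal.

Apply ^ to each column (1 where bits differ):
  11110110110
^ 00110101111
-------------
  11000011001

Answer: 11000011001 (1561)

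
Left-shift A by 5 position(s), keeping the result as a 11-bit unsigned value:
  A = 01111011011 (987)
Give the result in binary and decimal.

Shift left by 5: drop the top 5 bit(s), append 5 zero(s) on the right.
  01111011011  ->  discard [01111], keep [011011], append 00000
= 01101100000

Answer: 01101100000 (864)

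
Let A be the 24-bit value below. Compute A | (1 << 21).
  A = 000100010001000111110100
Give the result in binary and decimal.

Mask = 1 << 21 = 001000000000000000000000
Bit 21 of A is 0, so OR-ing with the mask flips it to 1.
  000100010001000111110100
| 001000000000000000000000
--------------------------
  001100010001000111110100

Answer: 001100010001000111110100 (3215860)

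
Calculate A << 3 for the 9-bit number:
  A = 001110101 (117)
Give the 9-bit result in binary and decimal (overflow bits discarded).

Shift left by 3: drop the top 3 bit(s), append 3 zero(s) on the right.
  001110101  ->  discard [001], keep [110101], append 000
= 110101000

Answer: 110101000 (424)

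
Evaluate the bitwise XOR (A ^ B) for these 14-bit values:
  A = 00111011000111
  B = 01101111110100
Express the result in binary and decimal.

Apply ^ to each column (1 where bits differ):
  00111011000111
^ 01101111110100
----------------
  01010100110011

Answer: 01010100110011 (5427)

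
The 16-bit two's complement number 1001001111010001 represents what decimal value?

MSB is 1, so the value is negative. Find the magnitude:
1. Invert bits:  0110110000101110
2. Add 1:        0110110000101111  = 27695
3. Apply sign:   -27695

Answer: -27695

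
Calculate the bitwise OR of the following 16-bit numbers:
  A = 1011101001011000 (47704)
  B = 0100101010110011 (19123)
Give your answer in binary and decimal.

Apply | to each column (1 where either bit is 1):
  1011101001011000
| 0100101010110011
------------------
  1111101011111011

Answer: 1111101011111011 (64251)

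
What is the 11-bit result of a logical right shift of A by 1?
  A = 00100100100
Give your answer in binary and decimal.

Logical shift right by 1: drop the bottom 1 bit(s), prepend 1 zero(s) on the left.
  00100100100  ->  keep [0010010010], discard [0], prepend 0
= 00010010010

Answer: 00010010010 (146)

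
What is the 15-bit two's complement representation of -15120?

1. Binary of +15120:  011101100010000
2. Invert bits:     100010011101111
3. Add 1:           100010011110000

Answer: 100010011110000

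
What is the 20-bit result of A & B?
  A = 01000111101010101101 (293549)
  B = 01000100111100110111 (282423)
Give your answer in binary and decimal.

Apply & to each column (1 only where both bits are 1):
  01000111101010101101
& 01000100111100110111
----------------------
  01000100101000100101

Answer: 01000100101000100101 (281125)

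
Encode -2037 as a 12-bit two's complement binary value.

1. Binary of +2037:  011111110101
2. Invert bits:     100000001010
3. Add 1:           100000001011

Answer: 100000001011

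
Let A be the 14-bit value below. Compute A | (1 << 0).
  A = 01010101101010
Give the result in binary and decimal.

Mask = 1 << 0 = 00000000000001
Bit 0 of A is 0, so OR-ing with the mask flips it to 1.
  01010101101010
| 00000000000001
----------------
  01010101101011

Answer: 01010101101011 (5483)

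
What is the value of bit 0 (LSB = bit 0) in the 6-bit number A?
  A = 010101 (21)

Bit 0 is the 1st from the right.
  010101
       ^
That bit is 1.

Answer: 1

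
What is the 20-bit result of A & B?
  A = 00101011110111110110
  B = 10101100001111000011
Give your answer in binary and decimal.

Apply & to each column (1 only where both bits are 1):
  00101011110111110110
& 10101100001111000011
----------------------
  00101000000111000010

Answer: 00101000000111000010 (164290)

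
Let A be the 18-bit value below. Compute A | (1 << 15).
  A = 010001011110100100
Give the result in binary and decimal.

Mask = 1 << 15 = 001000000000000000
Bit 15 of A is 0, so OR-ing with the mask flips it to 1.
  010001011110100100
| 001000000000000000
--------------------
  011001011110100100

Answer: 011001011110100100 (104356)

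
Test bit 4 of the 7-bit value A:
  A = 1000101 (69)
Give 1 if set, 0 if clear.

Bit 4 is the 5th from the right.
  1000101
    ^
That bit is 0.

Answer: 0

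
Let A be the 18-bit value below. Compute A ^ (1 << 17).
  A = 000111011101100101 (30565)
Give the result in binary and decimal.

Mask = 1 << 17 = 100000000000000000
Bit 17 of A is 0; XOR with the mask flips it to 1.
  000111011101100101
^ 100000000000000000
--------------------
  100111011101100101

Answer: 100111011101100101 (161637)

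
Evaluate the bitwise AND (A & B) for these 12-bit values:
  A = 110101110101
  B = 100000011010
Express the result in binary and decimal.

Apply & to each column (1 only where both bits are 1):
  110101110101
& 100000011010
--------------
  100000010000

Answer: 100000010000 (2064)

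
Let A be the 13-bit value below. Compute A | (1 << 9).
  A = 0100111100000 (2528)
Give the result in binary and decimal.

Mask = 1 << 9 = 0001000000000
Bit 9 of A is 0, so OR-ing with the mask flips it to 1.
  0100111100000
| 0001000000000
---------------
  0101111100000

Answer: 0101111100000 (3040)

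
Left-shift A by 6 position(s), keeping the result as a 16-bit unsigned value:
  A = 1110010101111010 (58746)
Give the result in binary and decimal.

Shift left by 6: drop the top 6 bit(s), append 6 zero(s) on the right.
  1110010101111010  ->  discard [111001], keep [0101111010], append 000000
= 0101111010000000

Answer: 0101111010000000 (24192)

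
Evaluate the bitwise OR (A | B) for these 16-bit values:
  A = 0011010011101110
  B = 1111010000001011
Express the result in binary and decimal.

Apply | to each column (1 where either bit is 1):
  0011010011101110
| 1111010000001011
------------------
  1111010011101111

Answer: 1111010011101111 (62703)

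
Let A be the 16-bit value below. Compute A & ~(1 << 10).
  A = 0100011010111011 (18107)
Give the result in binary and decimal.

Mask = ~(1 << 10) = 1111101111111111
Bit 10 of A is 1, so AND-ing with the mask clears it to 0.
  0100011010111011
& 1111101111111111
------------------
  0100001010111011

Answer: 0100001010111011 (17083)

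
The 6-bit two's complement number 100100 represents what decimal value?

MSB is 1, so the value is negative. Find the magnitude:
1. Invert bits:  011011
2. Add 1:        011100  = 28
3. Apply sign:   -28

Answer: -28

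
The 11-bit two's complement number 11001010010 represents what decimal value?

MSB is 1, so the value is negative. Find the magnitude:
1. Invert bits:  00110101101
2. Add 1:        00110101110  = 430
3. Apply sign:   -430

Answer: -430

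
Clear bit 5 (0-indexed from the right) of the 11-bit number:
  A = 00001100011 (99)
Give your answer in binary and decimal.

Mask = ~(1 << 5) = 11111011111
Bit 5 of A is 1, so AND-ing with the mask clears it to 0.
  00001100011
& 11111011111
-------------
  00001000011

Answer: 00001000011 (67)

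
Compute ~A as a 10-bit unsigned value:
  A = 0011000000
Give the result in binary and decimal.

Flip each bit (0->1, 1->0):
  0011000000
  1100111111

Answer: 1100111111 (831)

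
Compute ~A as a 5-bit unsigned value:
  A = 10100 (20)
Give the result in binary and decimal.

Flip each bit (0->1, 1->0):
  10100
  01011

Answer: 01011 (11)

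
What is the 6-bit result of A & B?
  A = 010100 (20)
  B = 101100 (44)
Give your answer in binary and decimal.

Apply & to each column (1 only where both bits are 1):
  010100
& 101100
--------
  000100

Answer: 000100 (4)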